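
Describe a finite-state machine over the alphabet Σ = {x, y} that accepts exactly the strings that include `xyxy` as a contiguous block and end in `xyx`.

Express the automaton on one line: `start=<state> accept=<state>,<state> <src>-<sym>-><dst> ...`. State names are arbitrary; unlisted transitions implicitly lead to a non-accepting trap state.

start=q0 accept=q5 q0-x->q1 q0-y->q0 q1-x->q1 q1-y->q2 q2-x->q3 q2-y->q0 q3-x->q1 q3-y->q4 q4-x->q5 q4-y->q6 q5-x->q7 q5-y->q4 q6-x->q7 q6-y->q6 q7-x->q7 q7-y->q4

Handle the two conditions separately and then intersect. One (5 states) tracks whether and how much of `xyxy` has been seen; the other (4 states) tracks how much of the suffix `xyx` has currently been matched. Each combined state is a pair, one component from each; accept when both components accept.
An 8-state machine:
        x   y  
>  q0   q1  q0 
   q1   q1  q2 
   q2   q3  q0 
   q3   q1  q4 
   q4   q5  q6 
 * q5   q7  q4 
   q6   q7  q6 
   q7   q7  q4 
(> = start, * = accepting)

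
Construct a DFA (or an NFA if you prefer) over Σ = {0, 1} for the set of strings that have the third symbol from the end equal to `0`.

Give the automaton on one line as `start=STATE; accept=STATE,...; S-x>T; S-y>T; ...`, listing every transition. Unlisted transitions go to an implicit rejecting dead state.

A DFA must remember the last 3 symbols (since which symbol is third-to-last isn't known until the input ends). Use one state per possible window of the last ≤3 symbols; accept from those whose window starts with `0`.
15 states suffice.
          0    1  
>  q0     q1   q2 
   q1     q3   q4 
   q2     q5   q6 
   q3     q7   q8 
   q4     q9  q10 
   q5    q11  q12 
   q6    q13  q14 
 * q7     q7   q8 
 * q8     q9  q10 
 * q9    q11  q12 
 * q10   q13  q14 
   q11    q7   q8 
   q12    q9  q10 
   q13   q11  q12 
   q14   q13  q14 
(> = start, * = accepting)

start=q0; accept=q7,q8,q9,q10; q0-0>q1; q0-1>q2; q1-0>q3; q1-1>q4; q2-0>q5; q2-1>q6; q3-0>q7; q3-1>q8; q4-0>q9; q4-1>q10; q5-0>q11; q5-1>q12; q6-0>q13; q6-1>q14; q7-0>q7; q7-1>q8; q8-0>q9; q8-1>q10; q9-0>q11; q9-1>q12; q10-0>q13; q10-1>q14; q11-0>q7; q11-1>q8; q12-0>q9; q12-1>q10; q13-0>q11; q13-1>q12; q14-0>q13; q14-1>q14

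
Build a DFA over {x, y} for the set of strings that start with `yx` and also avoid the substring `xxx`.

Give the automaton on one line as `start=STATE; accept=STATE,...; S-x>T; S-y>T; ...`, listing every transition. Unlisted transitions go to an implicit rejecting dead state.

Handle the two conditions separately and then intersect. The first has 4 states tracking whether the input so far still matches the prefix `yx`; the second has 4 states tracking partial matches of the forbidden pattern `xxx`. A product state is a pair (one from each), accepting exactly when both do.
       x  y 
>  A   B  C 
   B   D  E 
   C   F  E 
   D   G  E 
   E   B  E 
 * F   H  I 
   G   G  G 
 * H   J  I 
 * I   F  I 
   J   J  J 
(> = start, * = accepting)

start=A; accept=F,H,I; A-x>B; A-y>C; B-x>D; B-y>E; C-x>F; C-y>E; D-x>G; D-y>E; E-x>B; E-y>E; F-x>H; F-y>I; G-x>G; G-y>G; H-x>J; H-y>I; I-x>F; I-y>I; J-x>J; J-y>J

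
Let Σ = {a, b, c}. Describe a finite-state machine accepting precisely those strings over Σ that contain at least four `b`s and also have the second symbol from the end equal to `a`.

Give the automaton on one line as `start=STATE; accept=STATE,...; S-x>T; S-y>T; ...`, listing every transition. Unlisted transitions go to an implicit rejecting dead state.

start=s0; accept=s6,s8; s0-a>s0; s0-b>s1; s0-c>s0; s1-a>s1; s1-b>s2; s1-c>s1; s2-a>s2; s2-b>s3; s2-c>s2; s3-a>s4; s3-b>s5; s3-c>s3; s4-a>s4; s4-b>s6; s4-c>s3; s5-a>s7; s5-b>s5; s5-c>s5; s6-a>s7; s6-b>s5; s6-c>s5; s7-a>s8; s7-b>s6; s7-c>s6; s8-a>s8; s8-b>s6; s8-c>s6

Handle the two conditions separately and then intersect. The first has 6 states tracking the count of `b`s, saturating at 5; the second has 13 states tracking the last 2 symbols read. A product state is a pair (one from each), accepting exactly when both do. Equivalent product states are then merged.
A 9-state machine:
        a   b   c  
>  s0   s0  s1  s0 
   s1   s1  s2  s1 
   s2   s2  s3  s2 
   s3   s4  s5  s3 
   s4   s4  s6  s3 
   s5   s7  s5  s5 
 * s6   s7  s5  s5 
   s7   s8  s6  s6 
 * s8   s8  s6  s6 
(> = start, * = accepting)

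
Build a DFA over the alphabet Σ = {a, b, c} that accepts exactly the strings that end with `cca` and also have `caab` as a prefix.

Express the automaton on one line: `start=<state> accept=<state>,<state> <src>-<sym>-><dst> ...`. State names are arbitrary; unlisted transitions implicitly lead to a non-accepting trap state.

start=q0 accept=q11 q0-a->q1 q0-b->q1 q0-c->q2 q1-a->q1 q1-b->q1 q1-c->q3 q2-a->q4 q2-b->q1 q2-c->q5 q3-a->q1 q3-b->q1 q3-c->q5 q4-a->q6 q4-b->q1 q4-c->q3 q5-a->q7 q5-b->q1 q5-c->q5 q6-a->q1 q6-b->q8 q6-c->q3 q7-a->q1 q7-b->q1 q7-c->q3 q8-a->q8 q8-b->q8 q8-c->q9 q9-a->q8 q9-b->q8 q9-c->q10 q10-a->q11 q10-b->q8 q10-c->q10 q11-a->q8 q11-b->q8 q11-c->q9

Run two small machines in parallel and take their product. One (4 states) tracks how much of the suffix `cca` has currently been matched; the other (6 states) tracks whether the input so far still matches the prefix `caab`. Each combined state is a pair, one component from each; accept when both components accept.
With 12 states:
          a    b    c  
>  q0     q1   q1   q2 
   q1     q1   q1   q3 
   q2     q4   q1   q5 
   q3     q1   q1   q5 
   q4     q6   q1   q3 
   q5     q7   q1   q5 
   q6     q1   q8   q3 
   q7     q1   q1   q3 
   q8     q8   q8   q9 
   q9     q8   q8  q10 
   q10   q11   q8  q10 
 * q11    q8   q8   q9 
(> = start, * = accepting)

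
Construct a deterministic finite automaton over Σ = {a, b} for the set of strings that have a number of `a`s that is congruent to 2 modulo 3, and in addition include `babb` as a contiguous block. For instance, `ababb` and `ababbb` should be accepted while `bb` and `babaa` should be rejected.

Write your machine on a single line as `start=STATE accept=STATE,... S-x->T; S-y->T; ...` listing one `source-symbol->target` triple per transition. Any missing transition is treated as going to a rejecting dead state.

start=S0; accept=S13; S0-a->S1; S0-b->S2; S1-a->S3; S1-b->S4; S2-a->S5; S2-b->S2; S3-a->S0; S3-b->S6; S4-a->S7; S4-b->S4; S5-a->S3; S5-b->S8; S6-a->S9; S6-b->S6; S7-a->S0; S7-b->S10; S8-a->S7; S8-b->S11; S9-a->S1; S9-b->S12; S10-a->S9; S10-b->S13; S11-a->S13; S11-b->S11; S12-a->S5; S12-b->S14; S13-a->S14; S13-b->S13; S14-a->S11; S14-b->S14

Run two small machines in parallel and take their product. The first has 3 states tracking the count of `a`s modulo 3; the second has 5 states tracking whether and how much of `babb` has been seen. A product state is a pair (one from each), accepting exactly when both do.
          a    b  
>  S0     S1   S2 
   S1     S3   S4 
   S2     S5   S2 
   S3     S0   S6 
   S4     S7   S4 
   S5     S3   S8 
   S6     S9   S6 
   S7     S0  S10 
   S8     S7  S11 
   S9     S1  S12 
   S10    S9  S13 
   S11   S13  S11 
   S12    S5  S14 
 * S13   S14  S13 
   S14   S11  S14 
(> = start, * = accepting)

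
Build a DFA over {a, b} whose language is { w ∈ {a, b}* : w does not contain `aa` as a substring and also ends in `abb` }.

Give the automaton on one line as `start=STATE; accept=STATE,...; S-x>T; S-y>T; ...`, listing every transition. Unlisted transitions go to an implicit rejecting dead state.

start=s0; accept=s5; s0-a>s1; s0-b>s0; s1-a>s2; s1-b>s3; s2-a>s2; s2-b>s4; s3-a>s1; s3-b>s5; s4-a>s2; s4-b>s6; s5-a>s1; s5-b>s0; s6-a>s2; s6-b>s7; s7-a>s2; s7-b>s7

Run two small machines in parallel and take their product. One (3 states) tracks partial matches of the forbidden pattern `aa`; the other (4 states) tracks how much of the suffix `abb` has currently been matched. Each combined state is a pair, one component from each; accept when both components accept.
        a   b  
>  s0   s1  s0 
   s1   s2  s3 
   s2   s2  s4 
   s3   s1  s5 
   s4   s2  s6 
 * s5   s1  s0 
   s6   s2  s7 
   s7   s2  s7 
(> = start, * = accepting)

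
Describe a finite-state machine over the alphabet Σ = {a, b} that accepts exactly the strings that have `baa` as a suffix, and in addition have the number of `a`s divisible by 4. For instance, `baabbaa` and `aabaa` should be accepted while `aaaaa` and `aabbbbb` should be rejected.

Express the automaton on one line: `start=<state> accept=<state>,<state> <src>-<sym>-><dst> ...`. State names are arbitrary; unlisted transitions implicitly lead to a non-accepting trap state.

Run two small machines in parallel and take their product. One (4 states) tracks how much of the suffix `baa` has currently been matched; the other (4 states) tracks the count of `a`s modulo 4. Each combined state is a pair, one component from each; accept when both components accept. Minimizing collapses redundant product states.
A 7-state machine:
        a   b  
>  S0   S1  S0 
   S1   S2  S1 
   S2   S3  S4 
   S3   S0  S3 
   S4   S5  S4 
   S5   S6  S3 
 * S6   S1  S0 
(> = start, * = accepting)

start=S0 accept=S6 S0-a->S1 S0-b->S0 S1-a->S2 S1-b->S1 S2-a->S3 S2-b->S4 S3-a->S0 S3-b->S3 S4-a->S5 S4-b->S4 S5-a->S6 S5-b->S3 S6-a->S1 S6-b->S0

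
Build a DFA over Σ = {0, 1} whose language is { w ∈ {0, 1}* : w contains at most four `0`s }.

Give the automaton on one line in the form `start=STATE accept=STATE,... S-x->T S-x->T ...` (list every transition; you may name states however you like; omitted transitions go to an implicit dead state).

Count `0`s, saturating at 5: states q0 through q4 mean 0 through 4 `0`s seen; q5 means more than 4. Each `0` increments (capped at q5); other symbols loop. Accept from {q0, q1, q2, q3, q4}.
6 states suffice.
        0   1  
>* q0   q1  q0 
 * q1   q2  q1 
 * q2   q3  q2 
 * q3   q4  q3 
 * q4   q5  q4 
   q5   q5  q5 
(> = start, * = accepting)

start=q0 accept=q0,q1,q2,q3,q4 q0-0->q1 q0-1->q0 q1-0->q2 q1-1->q1 q2-0->q3 q2-1->q2 q3-0->q4 q3-1->q3 q4-0->q5 q4-1->q4 q5-0->q5 q5-1->q5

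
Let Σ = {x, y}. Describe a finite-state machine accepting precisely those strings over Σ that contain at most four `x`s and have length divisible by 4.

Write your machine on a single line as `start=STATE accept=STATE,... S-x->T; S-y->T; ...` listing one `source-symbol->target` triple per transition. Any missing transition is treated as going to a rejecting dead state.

start=S0; accept=S0,S10,S11,S12,S13; S0-x->S1; S0-y->S2; S1-x->S3; S1-y->S4; S2-x->S4; S2-y->S5; S3-x->S6; S3-y->S7; S4-x->S7; S4-y->S8; S5-x->S8; S5-y->S9; S6-x->S10; S6-y->S11; S7-x->S11; S7-y->S12; S8-x->S12; S8-y->S13; S9-x->S13; S9-y->S0; S10-x->S14; S10-y->S15; S11-x->S15; S11-y->S16; S12-x->S16; S12-y->S17; S13-x->S17; S13-y->S1; S14-x->S18; S14-y->S18; S15-x->S18; S15-y->S19; S16-x->S19; S16-y->S20; S17-x->S20; S17-y->S3; S18-x->S21; S18-y->S21; S19-x->S21; S19-y->S22; S20-x->S22; S20-y->S6; S21-x->S23; S21-y->S23; S22-x->S23; S22-y->S10; S23-x->S14; S23-y->S14

Build one automaton per condition and run them in lockstep. The first has 6 states tracking the count of `x`s, saturating at 5; the second has 4 states tracking the input length modulo 4. A product state is a pair (one from each), accepting exactly when both do.
24 states suffice.
          x    y  
>* S0     S1   S2 
   S1     S3   S4 
   S2     S4   S5 
   S3     S6   S7 
   S4     S7   S8 
   S5     S8   S9 
   S6    S10  S11 
   S7    S11  S12 
   S8    S12  S13 
   S9    S13   S0 
 * S10   S14  S15 
 * S11   S15  S16 
 * S12   S16  S17 
 * S13   S17   S1 
   S14   S18  S18 
   S15   S18  S19 
   S16   S19  S20 
   S17   S20   S3 
   S18   S21  S21 
   S19   S21  S22 
   S20   S22   S6 
   S21   S23  S23 
   S22   S23  S10 
   S23   S14  S14 
(> = start, * = accepting)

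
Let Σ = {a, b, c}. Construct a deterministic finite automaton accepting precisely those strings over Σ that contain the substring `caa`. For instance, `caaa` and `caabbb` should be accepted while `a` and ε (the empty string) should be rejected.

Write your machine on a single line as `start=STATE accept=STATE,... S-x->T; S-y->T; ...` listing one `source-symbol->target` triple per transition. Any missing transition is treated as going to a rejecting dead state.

States q0..q2 record the length of the longest prefix of `caa` that matches the current input suffix. Reaching q3 means `caa` has been seen, and we stay there forever. Accept from q3.
With 4 states:
        a   b   c  
>  q0   q0  q0  q1 
   q1   q2  q0  q1 
   q2   q3  q0  q1 
 * q3   q3  q3  q3 
(> = start, * = accepting)

start=q0; accept=q3; q0-a->q0; q0-b->q0; q0-c->q1; q1-a->q2; q1-b->q0; q1-c->q1; q2-a->q3; q2-b->q0; q2-c->q1; q3-a->q3; q3-b->q3; q3-c->q3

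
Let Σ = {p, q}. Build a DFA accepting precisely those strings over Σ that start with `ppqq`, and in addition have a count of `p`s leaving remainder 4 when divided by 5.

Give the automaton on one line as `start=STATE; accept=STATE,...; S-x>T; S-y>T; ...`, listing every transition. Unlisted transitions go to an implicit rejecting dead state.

start=s0; accept=s7; s0-p>s1; s0-q>s2; s1-p>s3; s1-q>s2; s2-p>s2; s2-q>s2; s3-p>s2; s3-q>s4; s4-p>s2; s4-q>s5; s5-p>s6; s5-q>s5; s6-p>s7; s6-q>s6; s7-p>s8; s7-q>s7; s8-p>s9; s8-q>s8; s9-p>s5; s9-q>s9

Handle the two conditions separately and then intersect. One (6 states) tracks whether the input so far still matches the prefix `ppqq`; the other (5 states) tracks the count of `p`s modulo 5. Each combined state is a pair, one component from each; accept when both components accept. Equivalent product states are then merged.
A 10-state machine:
        p   q  
>  s0   s1  s2 
   s1   s3  s2 
   s2   s2  s2 
   s3   s2  s4 
   s4   s2  s5 
   s5   s6  s5 
   s6   s7  s6 
 * s7   s8  s7 
   s8   s9  s8 
   s9   s5  s9 
(> = start, * = accepting)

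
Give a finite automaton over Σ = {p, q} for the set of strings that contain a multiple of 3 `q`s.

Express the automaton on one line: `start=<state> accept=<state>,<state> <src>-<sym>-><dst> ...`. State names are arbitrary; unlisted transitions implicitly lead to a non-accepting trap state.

start=S0 accept=S0 S0-p->S0 S0-q->S1 S1-p->S1 S1-q->S2 S2-p->S2 S2-q->S0

The only thing that matters is how many `q`s have appeared, reduced mod 3. Use one state per residue: S0 for 0, …, S2 for 2. Reading `q` moves to the next residue; anything else stays put. S0 is accepting.
A 3-state machine:
        p   q  
>* S0   S0  S1 
   S1   S1  S2 
   S2   S2  S0 
(> = start, * = accepting)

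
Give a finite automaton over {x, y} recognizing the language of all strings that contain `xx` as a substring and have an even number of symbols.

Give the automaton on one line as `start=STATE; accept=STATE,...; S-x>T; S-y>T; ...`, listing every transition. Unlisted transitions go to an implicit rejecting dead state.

Build one automaton per condition and run them in lockstep. The first has 3 states tracking whether and how much of `xx` has been seen; the second has 2 states tracking the input length modulo 2. A product state is a pair (one from each), accepting exactly when both do.
With 6 states:
        x   y  
>  S0   S1  S2 
   S1   S3  S0 
   S2   S4  S0 
 * S3   S5  S5 
   S4   S5  S2 
   S5   S3  S3 
(> = start, * = accepting)

start=S0; accept=S3; S0-x>S1; S0-y>S2; S1-x>S3; S1-y>S0; S2-x>S4; S2-y>S0; S3-x>S5; S3-y>S5; S4-x>S5; S4-y>S2; S5-x>S3; S5-y>S3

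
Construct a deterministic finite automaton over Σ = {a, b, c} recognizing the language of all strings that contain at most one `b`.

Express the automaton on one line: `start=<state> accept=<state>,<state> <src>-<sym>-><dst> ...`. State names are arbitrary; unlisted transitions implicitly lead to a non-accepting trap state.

start=S0 accept=S0,S1 S0-a->S0 S0-b->S1 S0-c->S0 S1-a->S1 S1-b->S2 S1-c->S1 S2-a->S2 S2-b->S2 S2-c->S2

Only the number of `b`s matters, and only up to 2. Make a chain S0 → S1 → S2 advanced by each `b` (with S2 absorbing); every other symbol self-loops. The accepting set is {S0, S1}.
        a   b   c  
>* S0   S0  S1  S0 
 * S1   S1  S2  S1 
   S2   S2  S2  S2 
(> = start, * = accepting)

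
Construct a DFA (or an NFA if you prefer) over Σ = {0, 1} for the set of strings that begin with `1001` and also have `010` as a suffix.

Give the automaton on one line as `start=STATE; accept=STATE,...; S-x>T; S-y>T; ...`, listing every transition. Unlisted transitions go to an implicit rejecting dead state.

start=q0; accept=q9; q0-0>q1; q0-1>q2; q1-0>q1; q1-1>q3; q2-0>q4; q2-1>q5; q3-0>q6; q3-1>q5; q4-0>q7; q4-1>q3; q5-0>q1; q5-1>q5; q6-0>q1; q6-1>q3; q7-0>q1; q7-1>q8; q8-0>q9; q8-1>q10; q9-0>q11; q9-1>q8; q10-0>q11; q10-1>q10; q11-0>q11; q11-1>q8

Run two small machines in parallel and take their product. One (6 states) tracks whether the input so far still matches the prefix `1001`; the other (4 states) tracks how much of the suffix `010` has currently been matched. Each combined state is a pair, one component from each; accept when both components accept.
With 12 states:
          0    1  
>  q0     q1   q2 
   q1     q1   q3 
   q2     q4   q5 
   q3     q6   q5 
   q4     q7   q3 
   q5     q1   q5 
   q6     q1   q3 
   q7     q1   q8 
   q8     q9  q10 
 * q9    q11   q8 
   q10   q11  q10 
   q11   q11   q8 
(> = start, * = accepting)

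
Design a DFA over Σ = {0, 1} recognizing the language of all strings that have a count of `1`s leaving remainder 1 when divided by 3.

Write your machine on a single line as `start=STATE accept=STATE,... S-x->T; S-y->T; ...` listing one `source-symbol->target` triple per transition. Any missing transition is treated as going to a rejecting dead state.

Keep the running count of `1`s modulo 3: each `1` advances along the cycle s0 → s1 → s2 → s0 while other symbols loop. Accept at s1.
A 3-state machine:
        0   1  
>  s0   s0  s1 
 * s1   s1  s2 
   s2   s2  s0 
(> = start, * = accepting)

start=s0; accept=s1; s0-0->s0; s0-1->s1; s1-0->s1; s1-1->s2; s2-0->s2; s2-1->s0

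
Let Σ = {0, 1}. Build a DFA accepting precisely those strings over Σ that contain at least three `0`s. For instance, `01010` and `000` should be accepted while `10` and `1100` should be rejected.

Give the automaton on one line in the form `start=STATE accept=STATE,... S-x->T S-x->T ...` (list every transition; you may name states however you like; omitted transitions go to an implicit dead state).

Only the number of `0`s matters, and only up to 4. Make a chain q0 → q1 → q2 → q3 → q4 advanced by each `0` (with q4 absorbing); every other symbol self-loops. The accepting set is {q3, q4}.
With 5 states:
        0   1  
>  q0   q1  q0 
   q1   q2  q1 
   q2   q3  q2 
 * q3   q4  q3 
 * q4   q4  q4 
(> = start, * = accepting)

start=q0 accept=q3,q4 q0-0->q1 q0-1->q0 q1-0->q2 q1-1->q1 q2-0->q3 q2-1->q2 q3-0->q4 q3-1->q3 q4-0->q4 q4-1->q4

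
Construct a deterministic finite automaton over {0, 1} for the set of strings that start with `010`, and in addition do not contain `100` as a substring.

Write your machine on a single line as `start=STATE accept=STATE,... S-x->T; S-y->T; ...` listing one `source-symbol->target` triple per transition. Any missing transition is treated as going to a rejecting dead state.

Handle the two conditions separately and then intersect. One (5 states) tracks whether the input so far still matches the prefix `010`; the other (4 states) tracks partial matches of the forbidden pattern `100`. Each combined state is a pair, one component from each; accept when both components accept. Equivalent product states are then merged.
6 states suffice.
        0   1  
>  s0   s1  s2 
   s1   s2  s3 
   s2   s2  s2 
   s3   s4  s2 
 * s4   s2  s5 
 * s5   s4  s5 
(> = start, * = accepting)

start=s0; accept=s4,s5; s0-0->s1; s0-1->s2; s1-0->s2; s1-1->s3; s2-0->s2; s2-1->s2; s3-0->s4; s3-1->s2; s4-0->s2; s4-1->s5; s5-0->s4; s5-1->s5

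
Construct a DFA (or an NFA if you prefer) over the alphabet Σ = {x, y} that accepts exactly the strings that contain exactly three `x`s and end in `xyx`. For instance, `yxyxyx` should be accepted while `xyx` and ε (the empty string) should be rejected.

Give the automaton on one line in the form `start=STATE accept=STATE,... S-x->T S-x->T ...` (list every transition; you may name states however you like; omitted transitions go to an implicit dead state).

Build one automaton per condition and run them in lockstep. The first has 5 states tracking the count of `x`s, saturating at 4; the second has 4 states tracking how much of the suffix `xyx` has currently been matched. A product state is a pair (one from each), accepting exactly when both do.
          x    y  
>  q0     q1   q0 
   q1     q2   q3 
   q2     q4   q5 
   q3     q6   q7 
   q4     q8   q9 
   q5    q10  q11 
   q6     q4   q5 
   q7     q2   q7 
   q8     q8  q12 
   q9    q13  q14 
 * q10    q8   q9 
   q11    q4  q11 
   q12   q13  q15 
   q13    q8  q12 
   q14    q8  q14 
   q15    q8  q15 
(> = start, * = accepting)

start=q0 accept=q10 q0-x->q1 q0-y->q0 q1-x->q2 q1-y->q3 q2-x->q4 q2-y->q5 q3-x->q6 q3-y->q7 q4-x->q8 q4-y->q9 q5-x->q10 q5-y->q11 q6-x->q4 q6-y->q5 q7-x->q2 q7-y->q7 q8-x->q8 q8-y->q12 q9-x->q13 q9-y->q14 q10-x->q8 q10-y->q9 q11-x->q4 q11-y->q11 q12-x->q13 q12-y->q15 q13-x->q8 q13-y->q12 q14-x->q8 q14-y->q14 q15-x->q8 q15-y->q15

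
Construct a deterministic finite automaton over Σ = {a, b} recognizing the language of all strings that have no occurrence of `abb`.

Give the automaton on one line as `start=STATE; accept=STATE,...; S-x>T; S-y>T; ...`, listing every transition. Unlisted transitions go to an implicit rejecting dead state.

Track partial matches of the forbidden pattern `abb`. State q3 is a dead state reached once `abb` has occurred; every other state accepts. q0 means no part of `abb` is currently matched.
        a   b  
>* q0   q1  q0 
 * q1   q1  q2 
 * q2   q1  q3 
   q3   q3  q3 
(> = start, * = accepting)

start=q0; accept=q0,q1,q2; q0-a>q1; q0-b>q0; q1-a>q1; q1-b>q2; q2-a>q1; q2-b>q3; q3-a>q3; q3-b>q3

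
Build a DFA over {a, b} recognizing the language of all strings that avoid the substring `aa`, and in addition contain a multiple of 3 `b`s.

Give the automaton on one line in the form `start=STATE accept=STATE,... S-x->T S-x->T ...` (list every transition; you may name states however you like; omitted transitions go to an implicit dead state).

start=s0 accept=s0,s1 s0-a->s1 s0-b->s2 s1-a->s3 s1-b->s2 s2-a->s4 s2-b->s5 s3-a->s3 s3-b->s3 s4-a->s3 s4-b->s5 s5-a->s6 s5-b->s0 s6-a->s3 s6-b->s0

Handle the two conditions separately and then intersect. One (3 states) tracks partial matches of the forbidden pattern `aa`; the other (3 states) tracks the count of `b`s modulo 3. Each combined state is a pair, one component from each; accept when both components accept. Minimizing collapses redundant product states.
With 7 states:
        a   b  
>* s0   s1  s2 
 * s1   s3  s2 
   s2   s4  s5 
   s3   s3  s3 
   s4   s3  s5 
   s5   s6  s0 
   s6   s3  s0 
(> = start, * = accepting)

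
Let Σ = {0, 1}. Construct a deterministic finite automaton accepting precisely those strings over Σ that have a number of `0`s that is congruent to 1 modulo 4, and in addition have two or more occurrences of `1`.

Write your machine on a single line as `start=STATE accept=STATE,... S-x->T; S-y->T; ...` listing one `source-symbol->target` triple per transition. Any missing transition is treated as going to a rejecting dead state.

start=q0; accept=q8,q12; q0-0->q1; q0-1->q2; q1-0->q3; q1-1->q4; q2-0->q4; q2-1->q5; q3-0->q6; q3-1->q7; q4-0->q7; q4-1->q8; q5-0->q8; q5-1->q9; q6-0->q0; q6-1->q10; q7-0->q10; q7-1->q11; q8-0->q11; q8-1->q12; q9-0->q12; q9-1->q9; q10-0->q2; q10-1->q13; q11-0->q13; q11-1->q14; q12-0->q14; q12-1->q12; q13-0->q5; q13-1->q15; q14-0->q15; q14-1->q14; q15-0->q9; q15-1->q15

Handle the two conditions separately and then intersect. The first has 4 states tracking the count of `0`s modulo 4; the second has 4 states tracking the count of `1`s, saturating at 3. A product state is a pair (one from each), accepting exactly when both do.
A 16-state machine:
          0    1  
>  q0     q1   q2 
   q1     q3   q4 
   q2     q4   q5 
   q3     q6   q7 
   q4     q7   q8 
   q5     q8   q9 
   q6     q0  q10 
   q7    q10  q11 
 * q8    q11  q12 
   q9    q12   q9 
   q10    q2  q13 
   q11   q13  q14 
 * q12   q14  q12 
   q13    q5  q15 
   q14   q15  q14 
   q15    q9  q15 
(> = start, * = accepting)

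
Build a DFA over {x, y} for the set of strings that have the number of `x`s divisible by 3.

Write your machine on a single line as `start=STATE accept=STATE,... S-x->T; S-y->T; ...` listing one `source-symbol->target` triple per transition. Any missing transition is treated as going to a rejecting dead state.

start=A; accept=A; A-x->B; A-y->A; B-x->C; B-y->B; C-x->A; C-y->C

The only thing that matters is how many `x`s have appeared, reduced mod 3. Use one state per residue: A for 0, …, C for 2. Reading `x` moves to the next residue; anything else stays put. A is accepting.
       x  y 
>* A   B  A 
   B   C  B 
   C   A  C 
(> = start, * = accepting)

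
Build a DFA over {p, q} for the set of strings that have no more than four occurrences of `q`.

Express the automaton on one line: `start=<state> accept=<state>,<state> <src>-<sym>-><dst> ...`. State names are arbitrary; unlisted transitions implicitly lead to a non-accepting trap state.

start=s0 accept=s0,s1,s2,s3,s4 s0-p->s0 s0-q->s1 s1-p->s1 s1-q->s2 s2-p->s2 s2-q->s3 s3-p->s3 s3-q->s4 s4-p->s4 s4-q->s5 s5-p->s5 s5-q->s5

Only the number of `q`s matters, and only up to 5. Make a chain s0 → s1 → s2 → s3 → s4 → s5 advanced by each `q` (with s5 absorbing); every other symbol self-loops. The accepting set is {s0, s1, s2, s3, s4}.
        p   q  
>* s0   s0  s1 
 * s1   s1  s2 
 * s2   s2  s3 
 * s3   s3  s4 
 * s4   s4  s5 
   s5   s5  s5 
(> = start, * = accepting)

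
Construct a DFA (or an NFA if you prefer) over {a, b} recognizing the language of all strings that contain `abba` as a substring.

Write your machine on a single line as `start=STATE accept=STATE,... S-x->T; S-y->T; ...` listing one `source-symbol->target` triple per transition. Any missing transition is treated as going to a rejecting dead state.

start=q0; accept=q4; q0-a->q1; q0-b->q0; q1-a->q1; q1-b->q2; q2-a->q1; q2-b->q3; q3-a->q4; q3-b->q0; q4-a->q4; q4-b->q4

Track how much of `abba` has been matched so far: state q0 is no progress, q4 is the absorbing accept state reached once `abba` has occurred. Intermediate states record partial matches; on a mismatch, fall back to the longest reusable overlap.
5 states suffice.
        a   b  
>  q0   q1  q0 
   q1   q1  q2 
   q2   q1  q3 
   q3   q4  q0 
 * q4   q4  q4 
(> = start, * = accepting)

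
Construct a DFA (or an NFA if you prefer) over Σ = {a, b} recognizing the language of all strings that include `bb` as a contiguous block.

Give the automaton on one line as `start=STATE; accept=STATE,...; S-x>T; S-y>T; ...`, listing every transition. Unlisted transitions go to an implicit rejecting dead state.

start=q0; accept=q2; q0-a>q0; q0-b>q1; q1-a>q0; q1-b>q2; q2-a>q2; q2-b>q2

Track how much of `bb` has been matched so far: state q0 is no progress, q2 is the absorbing accept state reached once `bb` has occurred. Intermediate states record partial matches; on a mismatch, fall back to the longest reusable overlap.
With 3 states:
        a   b  
>  q0   q0  q1 
   q1   q0  q2 
 * q2   q2  q2 
(> = start, * = accepting)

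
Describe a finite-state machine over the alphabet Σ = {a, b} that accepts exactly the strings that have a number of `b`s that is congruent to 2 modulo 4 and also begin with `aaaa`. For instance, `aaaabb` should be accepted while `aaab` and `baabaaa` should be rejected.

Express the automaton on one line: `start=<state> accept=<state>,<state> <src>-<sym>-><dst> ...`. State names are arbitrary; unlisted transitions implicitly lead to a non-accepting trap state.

start=q0 accept=q10 q0-a->q1 q0-b->q2 q1-a->q3 q1-b->q2 q2-a->q2 q2-b->q4 q3-a->q5 q3-b->q2 q4-a->q4 q4-b->q6 q5-a->q7 q5-b->q2 q6-a->q6 q6-b->q8 q7-a->q7 q7-b->q9 q8-a->q8 q8-b->q2 q9-a->q9 q9-b->q10 q10-a->q10 q10-b->q11 q11-a->q11 q11-b->q7

Build one automaton per condition and run them in lockstep. One (4 states) tracks the count of `b`s modulo 4; the other (6 states) tracks whether the input so far still matches the prefix `aaaa`. Each combined state is a pair, one component from each; accept when both components accept.
12 states suffice.
          a    b  
>  q0     q1   q2 
   q1     q3   q2 
   q2     q2   q4 
   q3     q5   q2 
   q4     q4   q6 
   q5     q7   q2 
   q6     q6   q8 
   q7     q7   q9 
   q8     q8   q2 
   q9     q9  q10 
 * q10   q10  q11 
   q11   q11   q7 
(> = start, * = accepting)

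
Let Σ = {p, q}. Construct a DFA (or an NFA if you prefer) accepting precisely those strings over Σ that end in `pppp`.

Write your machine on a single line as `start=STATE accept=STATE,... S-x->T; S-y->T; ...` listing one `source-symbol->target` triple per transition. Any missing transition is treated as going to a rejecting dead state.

Remember how much of `pppp` the current input suffix matches. State S0 means no match yet; S1 means the last symbol is `p`; S2 means the last 2 symbols are `pp`; S3 means the last 3 symbols are `ppp`; S4 means the last 4 symbols are `pppp`. Only S4 accepts. On a mismatch, fall back to the longest proper suffix that is still a prefix of `pppp`.
5 states suffice.
        p   q  
>  S0   S1  S0 
   S1   S2  S0 
   S2   S3  S0 
   S3   S4  S0 
 * S4   S4  S0 
(> = start, * = accepting)

start=S0; accept=S4; S0-p->S1; S0-q->S0; S1-p->S2; S1-q->S0; S2-p->S3; S2-q->S0; S3-p->S4; S3-q->S0; S4-p->S4; S4-q->S0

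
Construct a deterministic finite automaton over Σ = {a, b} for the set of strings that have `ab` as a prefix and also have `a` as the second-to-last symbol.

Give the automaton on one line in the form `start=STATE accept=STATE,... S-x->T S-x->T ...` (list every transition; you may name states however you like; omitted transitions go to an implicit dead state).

Run two small machines in parallel and take their product. One (4 states) tracks whether the input so far still matches the prefix `ab`; the other (7 states) tracks the last 2 symbols read. Each combined state is a pair, one component from each; accept when both components accept. After merging equivalent states the machine shrinks.
7 states suffice.
        a   b  
>  q0   q1  q2 
   q1   q2  q3 
   q2   q2  q2 
 * q3   q4  q5 
   q4   q6  q3 
   q5   q4  q5 
 * q6   q6  q3 
(> = start, * = accepting)

start=q0 accept=q3,q6 q0-a->q1 q0-b->q2 q1-a->q2 q1-b->q3 q2-a->q2 q2-b->q2 q3-a->q4 q3-b->q5 q4-a->q6 q4-b->q3 q5-a->q4 q5-b->q5 q6-a->q6 q6-b->q3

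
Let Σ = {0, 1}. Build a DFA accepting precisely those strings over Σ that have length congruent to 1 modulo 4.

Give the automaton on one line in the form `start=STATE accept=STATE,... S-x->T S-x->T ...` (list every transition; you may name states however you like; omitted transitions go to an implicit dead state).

start=s0 accept=s1 s0-0->s1 s0-1->s1 s1-0->s2 s1-1->s2 s2-0->s3 s2-1->s3 s3-0->s0 s3-1->s0

Only the length mod 4 matters, so use a 4-cycle: from any state, every input symbol moves to the next state, wrapping s3 back to s0. Mark s1 accepting.
With 4 states:
        0   1  
>  s0   s1  s1 
 * s1   s2  s2 
   s2   s3  s3 
   s3   s0  s0 
(> = start, * = accepting)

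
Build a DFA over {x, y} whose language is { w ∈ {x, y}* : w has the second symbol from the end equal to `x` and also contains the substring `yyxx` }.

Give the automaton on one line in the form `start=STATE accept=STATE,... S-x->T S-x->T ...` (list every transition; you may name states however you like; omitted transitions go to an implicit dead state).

Handle the two conditions separately and then intersect. The first has 7 states tracking the last 2 symbols read; the second has 5 states tracking whether and how much of `yyxx` has been seen. A product state is a pair (one from each), accepting exactly when both do. Equivalent product states are then merged.
8 states suffice.
        x   y  
>  S0   S0  S1 
   S1   S0  S2 
   S2   S3  S2 
   S3   S4  S1 
 * S4   S4  S5 
 * S5   S6  S7 
   S6   S4  S5 
   S7   S6  S7 
(> = start, * = accepting)

start=S0 accept=S4,S5 S0-x->S0 S0-y->S1 S1-x->S0 S1-y->S2 S2-x->S3 S2-y->S2 S3-x->S4 S3-y->S1 S4-x->S4 S4-y->S5 S5-x->S6 S5-y->S7 S6-x->S4 S6-y->S5 S7-x->S6 S7-y->S7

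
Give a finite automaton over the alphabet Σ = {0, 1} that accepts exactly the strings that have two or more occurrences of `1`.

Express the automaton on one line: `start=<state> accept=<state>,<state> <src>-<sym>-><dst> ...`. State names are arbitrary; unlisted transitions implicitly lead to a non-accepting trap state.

Only the number of `1`s matters, and only up to 3. Make a chain A → B → C → D advanced by each `1` (with D absorbing); every other symbol self-loops. The accepting set is {C, D}.
A 4-state machine:
       0  1 
>  A   A  B 
   B   B  C 
 * C   C  D 
 * D   D  D 
(> = start, * = accepting)

start=A accept=C,D A-0->A A-1->B B-0->B B-1->C C-0->C C-1->D D-0->D D-1->D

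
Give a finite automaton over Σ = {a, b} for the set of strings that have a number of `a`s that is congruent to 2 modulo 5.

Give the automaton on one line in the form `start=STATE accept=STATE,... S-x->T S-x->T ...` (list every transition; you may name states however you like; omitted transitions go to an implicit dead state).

Keep the running count of `a`s modulo 5: each `a` advances along the cycle s0 → s1 → s2 → s3 → s4 → s0 while other symbols loop. Accept at s2.
5 states suffice.
        a   b  
>  s0   s1  s0 
   s1   s2  s1 
 * s2   s3  s2 
   s3   s4  s3 
   s4   s0  s4 
(> = start, * = accepting)

start=s0 accept=s2 s0-a->s1 s0-b->s0 s1-a->s2 s1-b->s1 s2-a->s3 s2-b->s2 s3-a->s4 s3-b->s3 s4-a->s0 s4-b->s4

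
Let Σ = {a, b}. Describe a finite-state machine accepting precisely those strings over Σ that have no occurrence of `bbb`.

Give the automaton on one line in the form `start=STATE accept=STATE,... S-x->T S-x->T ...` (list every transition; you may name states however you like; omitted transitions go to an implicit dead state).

This is the complement of 'contains `bbb`'. Use the same substring-matching states — q0 through q3 holding how much of `bbb` has just been matched — but flip the accepting set: everything except the trap q3 accepts.
        a   b  
>* q0   q0  q1 
 * q1   q0  q2 
 * q2   q0  q3 
   q3   q3  q3 
(> = start, * = accepting)

start=q0 accept=q0,q1,q2 q0-a->q0 q0-b->q1 q1-a->q0 q1-b->q2 q2-a->q0 q2-b->q3 q3-a->q3 q3-b->q3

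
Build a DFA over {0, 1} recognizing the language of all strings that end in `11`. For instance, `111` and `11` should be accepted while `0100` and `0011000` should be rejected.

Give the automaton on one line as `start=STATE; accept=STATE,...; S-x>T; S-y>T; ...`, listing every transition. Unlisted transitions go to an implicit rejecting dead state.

start=q0; accept=q2; q0-0>q0; q0-1>q1; q1-0>q0; q1-1>q2; q2-0>q0; q2-1>q2

Let each state record the length of the longest suffix of the input read so far that is also a prefix of `11`. q1 means the last symbol is `1`; q2 means the last 2 symbols are `11`. Accept only at q2, where the string currently ends in `11`.
        0   1  
>  q0   q0  q1 
   q1   q0  q2 
 * q2   q0  q2 
(> = start, * = accepting)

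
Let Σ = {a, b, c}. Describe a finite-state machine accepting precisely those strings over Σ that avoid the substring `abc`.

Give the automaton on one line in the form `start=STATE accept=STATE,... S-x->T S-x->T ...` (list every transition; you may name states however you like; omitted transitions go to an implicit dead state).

start=s0 accept=s0,s1,s2 s0-a->s1 s0-b->s0 s0-c->s0 s1-a->s1 s1-b->s2 s1-c->s0 s2-a->s1 s2-b->s0 s2-c->s3 s3-a->s3 s3-b->s3 s3-c->s3

This is the complement of 'contains `abc`'. Use the same substring-matching states — s0 through s3 holding how much of `abc` has just been matched — but flip the accepting set: everything except the trap s3 accepts.
4 states suffice.
        a   b   c  
>* s0   s1  s0  s0 
 * s1   s1  s2  s0 
 * s2   s1  s0  s3 
   s3   s3  s3  s3 
(> = start, * = accepting)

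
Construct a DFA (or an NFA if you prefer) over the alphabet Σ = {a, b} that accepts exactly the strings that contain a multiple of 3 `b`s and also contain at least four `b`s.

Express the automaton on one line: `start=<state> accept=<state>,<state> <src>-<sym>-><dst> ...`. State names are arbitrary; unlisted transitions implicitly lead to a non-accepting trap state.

Run two small machines in parallel and take their product. One (3 states) tracks the count of `b`s modulo 3; the other (6 states) tracks the count of `b`s, saturating at 5. Each combined state is a pair, one component from each; accept when both components accept. After merging equivalent states the machine shrinks.
A 7-state machine:
        a   b  
>  s0   s0  s1 
   s1   s1  s2 
   s2   s2  s3 
   s3   s3  s4 
   s4   s4  s5 
   s5   s5  s6 
 * s6   s6  s4 
(> = start, * = accepting)

start=s0 accept=s6 s0-a->s0 s0-b->s1 s1-a->s1 s1-b->s2 s2-a->s2 s2-b->s3 s3-a->s3 s3-b->s4 s4-a->s4 s4-b->s5 s5-a->s5 s5-b->s6 s6-a->s6 s6-b->s4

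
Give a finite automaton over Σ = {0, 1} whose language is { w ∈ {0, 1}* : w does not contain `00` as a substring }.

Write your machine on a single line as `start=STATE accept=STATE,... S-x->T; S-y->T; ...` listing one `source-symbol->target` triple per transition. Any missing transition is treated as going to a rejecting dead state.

start=A; accept=A,B; A-0->B; A-1->A; B-0->C; B-1->A; C-0->C; C-1->C

Track partial matches of the forbidden pattern `00`. State C is a dead state reached once `00` has occurred; every other state accepts. A means no part of `00` is currently matched.
With 3 states:
       0  1 
>* A   B  A 
 * B   C  A 
   C   C  C 
(> = start, * = accepting)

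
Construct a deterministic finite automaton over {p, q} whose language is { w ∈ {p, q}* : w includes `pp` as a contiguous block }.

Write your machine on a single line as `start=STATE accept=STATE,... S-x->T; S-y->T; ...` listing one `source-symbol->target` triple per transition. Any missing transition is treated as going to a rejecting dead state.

Track how much of `pp` has been matched so far: state A is no progress, C is the absorbing accept state reached once `pp` has occurred. Intermediate states record partial matches; on a mismatch, fall back to the longest reusable overlap.
With 3 states:
       p  q 
>  A   B  A 
   B   C  A 
 * C   C  C 
(> = start, * = accepting)

start=A; accept=C; A-p->B; A-q->A; B-p->C; B-q->A; C-p->C; C-q->C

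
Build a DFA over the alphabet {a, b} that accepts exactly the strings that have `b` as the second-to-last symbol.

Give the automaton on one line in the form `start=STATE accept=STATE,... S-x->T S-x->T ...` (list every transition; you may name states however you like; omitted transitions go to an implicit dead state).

start=s0 accept=s5,s6 s0-a->s1 s0-b->s2 s1-a->s3 s1-b->s4 s2-a->s5 s2-b->s6 s3-a->s3 s3-b->s4 s4-a->s5 s4-b->s6 s5-a->s3 s5-b->s4 s6-a->s5 s6-b->s6

A DFA must remember the last 2 symbols (since which symbol is second-to-last isn't known until the input ends). Use one state per possible window of the last ≤2 symbols; accept from those whose window starts with `b`.
        a   b  
>  s0   s1  s2 
   s1   s3  s4 
   s2   s5  s6 
   s3   s3  s4 
   s4   s5  s6 
 * s5   s3  s4 
 * s6   s5  s6 
(> = start, * = accepting)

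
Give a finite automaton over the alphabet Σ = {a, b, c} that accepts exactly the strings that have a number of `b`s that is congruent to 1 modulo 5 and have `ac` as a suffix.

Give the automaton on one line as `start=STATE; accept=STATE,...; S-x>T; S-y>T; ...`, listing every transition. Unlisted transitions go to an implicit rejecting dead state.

Run two small machines in parallel and take their product. One (5 states) tracks the count of `b`s modulo 5; the other (3 states) tracks how much of the suffix `ac` has currently been matched. Each combined state is a pair, one component from each; accept when both components accept. Equivalent product states are then merged.
A 7-state machine:
        a   b   c  
>  S0   S0  S1  S0 
   S1   S2  S3  S1 
   S2   S2  S3  S4 
   S3   S3  S5  S3 
 * S4   S2  S3  S1 
   S5   S5  S6  S5 
   S6   S6  S0  S6 
(> = start, * = accepting)

start=S0; accept=S4; S0-a>S0; S0-b>S1; S0-c>S0; S1-a>S2; S1-b>S3; S1-c>S1; S2-a>S2; S2-b>S3; S2-c>S4; S3-a>S3; S3-b>S5; S3-c>S3; S4-a>S2; S4-b>S3; S4-c>S1; S5-a>S5; S5-b>S6; S5-c>S5; S6-a>S6; S6-b>S0; S6-c>S6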